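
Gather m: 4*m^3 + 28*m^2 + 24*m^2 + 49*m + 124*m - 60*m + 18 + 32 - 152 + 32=4*m^3 + 52*m^2 + 113*m - 70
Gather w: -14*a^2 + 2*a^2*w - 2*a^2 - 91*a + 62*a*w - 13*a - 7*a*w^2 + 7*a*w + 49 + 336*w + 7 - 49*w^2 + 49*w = -16*a^2 - 104*a + w^2*(-7*a - 49) + w*(2*a^2 + 69*a + 385) + 56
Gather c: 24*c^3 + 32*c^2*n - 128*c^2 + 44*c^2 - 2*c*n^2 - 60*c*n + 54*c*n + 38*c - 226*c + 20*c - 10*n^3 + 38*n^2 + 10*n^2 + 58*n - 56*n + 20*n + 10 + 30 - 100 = 24*c^3 + c^2*(32*n - 84) + c*(-2*n^2 - 6*n - 168) - 10*n^3 + 48*n^2 + 22*n - 60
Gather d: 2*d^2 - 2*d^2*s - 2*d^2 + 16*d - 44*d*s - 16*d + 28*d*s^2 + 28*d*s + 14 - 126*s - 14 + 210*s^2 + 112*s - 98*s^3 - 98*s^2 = -2*d^2*s + d*(28*s^2 - 16*s) - 98*s^3 + 112*s^2 - 14*s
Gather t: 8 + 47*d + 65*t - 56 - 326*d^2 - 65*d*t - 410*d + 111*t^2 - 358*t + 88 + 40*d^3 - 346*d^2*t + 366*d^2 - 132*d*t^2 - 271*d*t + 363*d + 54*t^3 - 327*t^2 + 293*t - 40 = 40*d^3 + 40*d^2 + 54*t^3 + t^2*(-132*d - 216) + t*(-346*d^2 - 336*d)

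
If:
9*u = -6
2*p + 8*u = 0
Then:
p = 8/3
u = -2/3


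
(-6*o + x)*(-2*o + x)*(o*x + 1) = 12*o^3*x - 8*o^2*x^2 + 12*o^2 + o*x^3 - 8*o*x + x^2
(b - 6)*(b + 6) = b^2 - 36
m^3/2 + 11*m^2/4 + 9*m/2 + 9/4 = (m/2 + 1/2)*(m + 3/2)*(m + 3)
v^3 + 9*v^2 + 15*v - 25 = (v - 1)*(v + 5)^2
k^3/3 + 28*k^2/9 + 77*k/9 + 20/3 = (k/3 + 1)*(k + 4/3)*(k + 5)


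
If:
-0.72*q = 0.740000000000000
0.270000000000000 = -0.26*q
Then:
No Solution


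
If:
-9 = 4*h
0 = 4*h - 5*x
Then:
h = -9/4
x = -9/5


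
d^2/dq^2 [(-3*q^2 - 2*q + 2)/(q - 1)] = -6/(q^3 - 3*q^2 + 3*q - 1)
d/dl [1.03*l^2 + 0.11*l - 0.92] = 2.06*l + 0.11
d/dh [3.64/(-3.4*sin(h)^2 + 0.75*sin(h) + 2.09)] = (24.752*sin(h) - 2.73)*cos(h)/(-3.4*sin(h)^2 + 0.75*sin(h) + 2.09)^2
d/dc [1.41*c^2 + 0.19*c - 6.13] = 2.82*c + 0.19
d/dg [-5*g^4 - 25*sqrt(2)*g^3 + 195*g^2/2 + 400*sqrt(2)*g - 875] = -20*g^3 - 75*sqrt(2)*g^2 + 195*g + 400*sqrt(2)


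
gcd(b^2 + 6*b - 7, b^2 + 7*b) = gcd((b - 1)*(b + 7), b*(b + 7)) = b + 7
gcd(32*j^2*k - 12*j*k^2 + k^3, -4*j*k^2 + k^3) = 4*j*k - k^2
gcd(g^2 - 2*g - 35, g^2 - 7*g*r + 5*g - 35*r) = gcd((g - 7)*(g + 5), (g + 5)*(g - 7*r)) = g + 5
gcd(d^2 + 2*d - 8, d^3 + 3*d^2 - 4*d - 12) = d - 2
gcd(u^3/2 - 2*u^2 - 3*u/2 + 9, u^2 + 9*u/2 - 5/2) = 1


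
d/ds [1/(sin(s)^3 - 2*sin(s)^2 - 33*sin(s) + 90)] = (-3*sin(s)^2 + 4*sin(s) + 33)*cos(s)/(sin(s)^3 - 2*sin(s)^2 - 33*sin(s) + 90)^2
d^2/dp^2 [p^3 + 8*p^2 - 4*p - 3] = 6*p + 16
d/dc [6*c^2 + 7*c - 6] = 12*c + 7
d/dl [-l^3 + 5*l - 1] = 5 - 3*l^2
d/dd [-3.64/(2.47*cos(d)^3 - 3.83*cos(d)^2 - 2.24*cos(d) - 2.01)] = (-26.9724*cos(d)^2 + 27.8824*cos(d) + 8.1536)*sin(d)/(-2.47*cos(d)^3 + 3.83*cos(d)^2 + 2.24*cos(d) + 2.01)^2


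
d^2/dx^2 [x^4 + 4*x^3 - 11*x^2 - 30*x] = 12*x^2 + 24*x - 22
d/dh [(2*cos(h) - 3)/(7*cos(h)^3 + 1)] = (28*cos(h)^3 - 63*cos(h)^2 - 2)*sin(h)/(49*cos(h)^6 + 14*cos(h)^3 + 1)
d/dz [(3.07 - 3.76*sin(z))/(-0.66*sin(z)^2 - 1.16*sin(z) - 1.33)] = (-2.4816*sin(z)^2 + 4.0524*sin(z) + 8.562)*cos(z)/(0.4356*sin(z)^4 + 1.5312*sin(z)^3 + 3.1012*sin(z)^2 + 3.0856*sin(z) + 1.7689)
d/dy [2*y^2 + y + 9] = 4*y + 1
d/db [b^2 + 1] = 2*b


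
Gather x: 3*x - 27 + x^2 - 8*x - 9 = x^2 - 5*x - 36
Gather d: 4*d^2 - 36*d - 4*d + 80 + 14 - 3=4*d^2 - 40*d + 91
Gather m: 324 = 324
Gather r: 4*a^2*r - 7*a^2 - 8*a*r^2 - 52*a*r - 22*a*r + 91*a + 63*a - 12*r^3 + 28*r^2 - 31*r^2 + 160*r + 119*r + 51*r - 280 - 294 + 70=-7*a^2 + 154*a - 12*r^3 + r^2*(-8*a - 3) + r*(4*a^2 - 74*a + 330) - 504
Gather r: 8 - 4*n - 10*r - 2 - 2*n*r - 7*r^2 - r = -4*n - 7*r^2 + r*(-2*n - 11) + 6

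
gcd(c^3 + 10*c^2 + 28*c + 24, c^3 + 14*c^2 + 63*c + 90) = c + 6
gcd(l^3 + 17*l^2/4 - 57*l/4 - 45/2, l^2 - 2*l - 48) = l + 6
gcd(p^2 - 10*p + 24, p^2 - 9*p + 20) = p - 4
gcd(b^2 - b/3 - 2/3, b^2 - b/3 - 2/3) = b^2 - b/3 - 2/3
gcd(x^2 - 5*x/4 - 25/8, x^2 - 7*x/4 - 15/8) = x - 5/2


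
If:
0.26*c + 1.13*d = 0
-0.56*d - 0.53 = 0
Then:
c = 4.11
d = -0.95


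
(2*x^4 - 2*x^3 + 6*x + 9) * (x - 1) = 2*x^5 - 4*x^4 + 2*x^3 + 6*x^2 + 3*x - 9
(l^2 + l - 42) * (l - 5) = l^3 - 4*l^2 - 47*l + 210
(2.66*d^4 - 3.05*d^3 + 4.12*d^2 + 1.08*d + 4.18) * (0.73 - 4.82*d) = -12.8212*d^5 + 16.6428*d^4 - 22.0849*d^3 - 2.198*d^2 - 19.3592*d + 3.0514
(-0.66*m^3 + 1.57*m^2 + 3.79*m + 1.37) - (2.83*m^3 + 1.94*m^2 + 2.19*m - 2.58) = -3.49*m^3 - 0.37*m^2 + 1.6*m + 3.95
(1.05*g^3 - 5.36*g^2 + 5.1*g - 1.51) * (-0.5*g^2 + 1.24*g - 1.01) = -0.525*g^5 + 3.982*g^4 - 10.2569*g^3 + 12.4926*g^2 - 7.0234*g + 1.5251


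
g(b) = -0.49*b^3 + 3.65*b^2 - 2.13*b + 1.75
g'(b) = -1.47*b^2 + 7.3*b - 2.13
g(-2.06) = 25.91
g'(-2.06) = -23.41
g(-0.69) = 5.12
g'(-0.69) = -7.87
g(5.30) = 20.04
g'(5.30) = -4.73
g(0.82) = 2.19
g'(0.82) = 2.87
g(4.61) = 21.49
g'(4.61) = 0.28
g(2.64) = 12.55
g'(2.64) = 6.90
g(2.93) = 14.52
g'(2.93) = 6.64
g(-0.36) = 3.01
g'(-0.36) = -4.95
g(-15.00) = 2508.70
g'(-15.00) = -442.38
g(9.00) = -78.98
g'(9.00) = -55.50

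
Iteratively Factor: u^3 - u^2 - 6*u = (u)*(u^2 - u - 6) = u*(u + 2)*(u - 3)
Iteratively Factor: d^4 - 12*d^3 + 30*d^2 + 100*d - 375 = (d - 5)*(d^3 - 7*d^2 - 5*d + 75) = (d - 5)*(d + 3)*(d^2 - 10*d + 25) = (d - 5)^2*(d + 3)*(d - 5)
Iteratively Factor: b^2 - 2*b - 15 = (b - 5)*(b + 3)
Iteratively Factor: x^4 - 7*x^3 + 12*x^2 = (x)*(x^3 - 7*x^2 + 12*x) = x^2*(x^2 - 7*x + 12) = x^2*(x - 4)*(x - 3)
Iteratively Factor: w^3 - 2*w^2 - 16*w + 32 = (w - 2)*(w^2 - 16) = (w - 2)*(w + 4)*(w - 4)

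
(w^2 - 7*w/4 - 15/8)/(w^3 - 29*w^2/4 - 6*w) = (w - 5/2)/(w*(w - 8))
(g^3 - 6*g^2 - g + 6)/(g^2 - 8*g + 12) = (g^2 - 1)/(g - 2)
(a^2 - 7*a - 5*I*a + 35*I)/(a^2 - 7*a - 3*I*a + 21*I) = (a - 5*I)/(a - 3*I)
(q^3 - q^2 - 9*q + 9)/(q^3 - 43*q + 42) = (q^2 - 9)/(q^2 + q - 42)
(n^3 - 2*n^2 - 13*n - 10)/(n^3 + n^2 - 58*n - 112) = (n^2 - 4*n - 5)/(n^2 - n - 56)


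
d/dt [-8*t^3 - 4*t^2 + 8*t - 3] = -24*t^2 - 8*t + 8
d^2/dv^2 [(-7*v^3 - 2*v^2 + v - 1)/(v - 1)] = 2*(-7*v^3 + 21*v^2 - 21*v - 2)/(v^3 - 3*v^2 + 3*v - 1)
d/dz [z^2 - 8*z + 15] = 2*z - 8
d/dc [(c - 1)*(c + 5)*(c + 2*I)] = 3*c^2 + 4*c*(2 + I) - 5 + 8*I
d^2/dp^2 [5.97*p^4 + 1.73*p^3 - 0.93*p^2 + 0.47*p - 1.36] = 71.64*p^2 + 10.38*p - 1.86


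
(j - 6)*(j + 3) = j^2 - 3*j - 18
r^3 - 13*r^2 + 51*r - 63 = (r - 7)*(r - 3)^2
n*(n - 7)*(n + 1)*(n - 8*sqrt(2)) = n^4 - 8*sqrt(2)*n^3 - 6*n^3 - 7*n^2 + 48*sqrt(2)*n^2 + 56*sqrt(2)*n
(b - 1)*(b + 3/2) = b^2 + b/2 - 3/2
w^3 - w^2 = w^2*(w - 1)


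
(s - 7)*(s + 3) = s^2 - 4*s - 21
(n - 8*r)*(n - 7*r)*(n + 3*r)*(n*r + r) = n^4*r - 12*n^3*r^2 + n^3*r + 11*n^2*r^3 - 12*n^2*r^2 + 168*n*r^4 + 11*n*r^3 + 168*r^4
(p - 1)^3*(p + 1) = p^4 - 2*p^3 + 2*p - 1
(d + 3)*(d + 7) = d^2 + 10*d + 21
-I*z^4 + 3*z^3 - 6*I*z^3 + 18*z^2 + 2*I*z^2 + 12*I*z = z*(z + 6)*(z + 2*I)*(-I*z + 1)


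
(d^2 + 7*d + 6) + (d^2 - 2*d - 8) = 2*d^2 + 5*d - 2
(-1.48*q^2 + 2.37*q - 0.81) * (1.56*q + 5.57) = -2.3088*q^3 - 4.5464*q^2 + 11.9373*q - 4.5117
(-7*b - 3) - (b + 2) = -8*b - 5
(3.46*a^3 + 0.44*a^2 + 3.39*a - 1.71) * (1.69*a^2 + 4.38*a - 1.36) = 5.8474*a^5 + 15.8984*a^4 + 2.9507*a^3 + 11.3599*a^2 - 12.1002*a + 2.3256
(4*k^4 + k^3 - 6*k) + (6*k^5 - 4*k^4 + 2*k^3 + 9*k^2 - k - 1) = 6*k^5 + 3*k^3 + 9*k^2 - 7*k - 1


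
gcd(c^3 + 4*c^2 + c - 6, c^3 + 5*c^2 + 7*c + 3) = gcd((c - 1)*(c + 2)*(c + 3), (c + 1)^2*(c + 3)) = c + 3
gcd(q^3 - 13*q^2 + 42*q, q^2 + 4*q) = q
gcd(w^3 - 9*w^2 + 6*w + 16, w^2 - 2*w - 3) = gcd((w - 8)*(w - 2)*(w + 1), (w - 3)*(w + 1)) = w + 1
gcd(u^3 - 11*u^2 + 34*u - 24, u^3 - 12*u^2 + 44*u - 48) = u^2 - 10*u + 24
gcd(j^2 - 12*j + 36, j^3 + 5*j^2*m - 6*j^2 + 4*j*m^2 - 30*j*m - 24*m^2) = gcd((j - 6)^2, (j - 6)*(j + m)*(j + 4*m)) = j - 6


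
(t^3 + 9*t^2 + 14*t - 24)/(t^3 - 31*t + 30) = (t + 4)/(t - 5)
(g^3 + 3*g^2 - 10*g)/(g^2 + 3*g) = (g^2 + 3*g - 10)/(g + 3)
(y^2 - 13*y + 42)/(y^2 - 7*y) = (y - 6)/y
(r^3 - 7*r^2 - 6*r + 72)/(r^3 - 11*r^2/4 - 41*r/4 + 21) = 4*(r - 6)/(4*r - 7)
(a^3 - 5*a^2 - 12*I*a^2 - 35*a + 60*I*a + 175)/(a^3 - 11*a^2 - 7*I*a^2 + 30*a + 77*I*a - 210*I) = (a - 5*I)/(a - 6)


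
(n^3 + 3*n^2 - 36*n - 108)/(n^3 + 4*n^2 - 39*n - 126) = (n + 6)/(n + 7)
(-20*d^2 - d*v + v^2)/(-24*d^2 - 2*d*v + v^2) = (-5*d + v)/(-6*d + v)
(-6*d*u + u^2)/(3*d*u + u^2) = (-6*d + u)/(3*d + u)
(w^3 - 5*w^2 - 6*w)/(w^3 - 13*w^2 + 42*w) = (w + 1)/(w - 7)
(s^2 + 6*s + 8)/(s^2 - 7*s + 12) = (s^2 + 6*s + 8)/(s^2 - 7*s + 12)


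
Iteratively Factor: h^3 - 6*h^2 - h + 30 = (h - 5)*(h^2 - h - 6) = (h - 5)*(h + 2)*(h - 3)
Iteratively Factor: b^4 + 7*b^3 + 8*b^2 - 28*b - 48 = (b - 2)*(b^3 + 9*b^2 + 26*b + 24) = (b - 2)*(b + 4)*(b^2 + 5*b + 6) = (b - 2)*(b + 2)*(b + 4)*(b + 3)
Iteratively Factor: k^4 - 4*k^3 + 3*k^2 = (k)*(k^3 - 4*k^2 + 3*k) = k^2*(k^2 - 4*k + 3) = k^2*(k - 1)*(k - 3)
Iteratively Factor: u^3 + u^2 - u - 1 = (u + 1)*(u^2 - 1) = (u + 1)^2*(u - 1)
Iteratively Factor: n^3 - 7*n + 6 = (n + 3)*(n^2 - 3*n + 2) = (n - 2)*(n + 3)*(n - 1)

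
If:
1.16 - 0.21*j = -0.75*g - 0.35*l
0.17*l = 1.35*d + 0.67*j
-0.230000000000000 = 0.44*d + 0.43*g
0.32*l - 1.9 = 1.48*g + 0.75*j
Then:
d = 0.45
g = -1.00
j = -1.43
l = -2.03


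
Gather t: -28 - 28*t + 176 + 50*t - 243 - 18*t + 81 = 4*t - 14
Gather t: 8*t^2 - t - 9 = 8*t^2 - t - 9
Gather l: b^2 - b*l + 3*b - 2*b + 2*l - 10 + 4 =b^2 + b + l*(2 - b) - 6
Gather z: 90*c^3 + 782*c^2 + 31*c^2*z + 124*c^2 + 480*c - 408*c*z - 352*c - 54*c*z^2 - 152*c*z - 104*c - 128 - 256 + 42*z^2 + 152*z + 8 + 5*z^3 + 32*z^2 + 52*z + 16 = 90*c^3 + 906*c^2 + 24*c + 5*z^3 + z^2*(74 - 54*c) + z*(31*c^2 - 560*c + 204) - 360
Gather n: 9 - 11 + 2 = 0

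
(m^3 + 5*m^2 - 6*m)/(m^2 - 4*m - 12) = m*(-m^2 - 5*m + 6)/(-m^2 + 4*m + 12)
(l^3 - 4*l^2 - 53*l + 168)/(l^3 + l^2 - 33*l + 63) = (l - 8)/(l - 3)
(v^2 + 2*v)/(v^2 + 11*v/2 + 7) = 2*v/(2*v + 7)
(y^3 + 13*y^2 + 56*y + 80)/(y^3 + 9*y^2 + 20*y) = (y + 4)/y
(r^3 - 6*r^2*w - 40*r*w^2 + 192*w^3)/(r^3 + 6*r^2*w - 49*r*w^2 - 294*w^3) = (r^2 - 12*r*w + 32*w^2)/(r^2 - 49*w^2)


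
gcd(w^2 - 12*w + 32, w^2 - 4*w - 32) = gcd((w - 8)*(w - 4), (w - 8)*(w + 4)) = w - 8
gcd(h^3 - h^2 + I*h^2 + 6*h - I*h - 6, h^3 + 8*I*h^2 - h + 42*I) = h^2 + I*h + 6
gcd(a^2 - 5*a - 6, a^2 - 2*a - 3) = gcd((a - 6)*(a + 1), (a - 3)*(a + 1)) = a + 1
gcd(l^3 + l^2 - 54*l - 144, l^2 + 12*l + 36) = l + 6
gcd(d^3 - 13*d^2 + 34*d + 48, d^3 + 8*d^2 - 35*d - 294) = d - 6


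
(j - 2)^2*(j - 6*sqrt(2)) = j^3 - 6*sqrt(2)*j^2 - 4*j^2 + 4*j + 24*sqrt(2)*j - 24*sqrt(2)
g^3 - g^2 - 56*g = g*(g - 8)*(g + 7)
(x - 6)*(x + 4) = x^2 - 2*x - 24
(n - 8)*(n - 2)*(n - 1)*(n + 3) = n^4 - 8*n^3 - 7*n^2 + 62*n - 48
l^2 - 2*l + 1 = (l - 1)^2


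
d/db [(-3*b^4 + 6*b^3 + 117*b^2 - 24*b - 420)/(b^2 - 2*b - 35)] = -6*b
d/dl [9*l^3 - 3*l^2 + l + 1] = 27*l^2 - 6*l + 1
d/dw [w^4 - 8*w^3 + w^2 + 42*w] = 4*w^3 - 24*w^2 + 2*w + 42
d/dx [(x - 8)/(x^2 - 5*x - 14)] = (x^2 - 5*x - (x - 8)*(2*x - 5) - 14)/(-x^2 + 5*x + 14)^2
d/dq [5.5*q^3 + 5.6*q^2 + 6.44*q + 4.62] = 16.5*q^2 + 11.2*q + 6.44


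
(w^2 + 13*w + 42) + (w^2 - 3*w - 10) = 2*w^2 + 10*w + 32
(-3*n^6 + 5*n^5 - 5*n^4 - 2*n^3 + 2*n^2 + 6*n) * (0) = 0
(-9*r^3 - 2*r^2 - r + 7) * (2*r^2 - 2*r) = -18*r^5 + 14*r^4 + 2*r^3 + 16*r^2 - 14*r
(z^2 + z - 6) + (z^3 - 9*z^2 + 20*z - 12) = z^3 - 8*z^2 + 21*z - 18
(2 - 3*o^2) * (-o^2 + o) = 3*o^4 - 3*o^3 - 2*o^2 + 2*o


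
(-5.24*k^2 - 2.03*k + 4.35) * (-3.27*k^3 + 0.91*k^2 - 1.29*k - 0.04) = 17.1348*k^5 + 1.8697*k^4 - 9.3122*k^3 + 6.7868*k^2 - 5.5303*k - 0.174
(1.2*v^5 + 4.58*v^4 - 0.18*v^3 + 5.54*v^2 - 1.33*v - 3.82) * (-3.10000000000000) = -3.72*v^5 - 14.198*v^4 + 0.558*v^3 - 17.174*v^2 + 4.123*v + 11.842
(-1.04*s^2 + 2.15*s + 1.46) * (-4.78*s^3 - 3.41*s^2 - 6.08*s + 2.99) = 4.9712*s^5 - 6.7306*s^4 - 7.9871*s^3 - 21.1602*s^2 - 2.4483*s + 4.3654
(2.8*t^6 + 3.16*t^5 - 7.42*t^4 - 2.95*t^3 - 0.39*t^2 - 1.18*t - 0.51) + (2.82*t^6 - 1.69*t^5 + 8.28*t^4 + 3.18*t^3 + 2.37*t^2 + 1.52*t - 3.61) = 5.62*t^6 + 1.47*t^5 + 0.859999999999999*t^4 + 0.23*t^3 + 1.98*t^2 + 0.34*t - 4.12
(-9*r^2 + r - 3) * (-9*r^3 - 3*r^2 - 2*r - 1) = 81*r^5 + 18*r^4 + 42*r^3 + 16*r^2 + 5*r + 3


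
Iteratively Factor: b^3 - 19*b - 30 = (b + 3)*(b^2 - 3*b - 10) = (b - 5)*(b + 3)*(b + 2)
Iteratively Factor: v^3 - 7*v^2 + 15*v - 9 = (v - 1)*(v^2 - 6*v + 9) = (v - 3)*(v - 1)*(v - 3)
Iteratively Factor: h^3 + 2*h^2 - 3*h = (h + 3)*(h^2 - h) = (h - 1)*(h + 3)*(h)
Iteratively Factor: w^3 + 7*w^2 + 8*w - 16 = (w - 1)*(w^2 + 8*w + 16) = (w - 1)*(w + 4)*(w + 4)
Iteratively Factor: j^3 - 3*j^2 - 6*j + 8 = (j + 2)*(j^2 - 5*j + 4) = (j - 4)*(j + 2)*(j - 1)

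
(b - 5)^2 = b^2 - 10*b + 25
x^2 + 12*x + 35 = (x + 5)*(x + 7)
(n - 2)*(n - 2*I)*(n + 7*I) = n^3 - 2*n^2 + 5*I*n^2 + 14*n - 10*I*n - 28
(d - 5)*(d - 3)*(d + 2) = d^3 - 6*d^2 - d + 30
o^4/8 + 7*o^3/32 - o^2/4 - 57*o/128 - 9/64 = (o/4 + 1/2)*(o/2 + 1/4)*(o - 3/2)*(o + 3/4)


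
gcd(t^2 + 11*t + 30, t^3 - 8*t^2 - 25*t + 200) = t + 5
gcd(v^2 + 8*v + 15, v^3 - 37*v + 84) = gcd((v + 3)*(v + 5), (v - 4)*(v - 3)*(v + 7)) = 1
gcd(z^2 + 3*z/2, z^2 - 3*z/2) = z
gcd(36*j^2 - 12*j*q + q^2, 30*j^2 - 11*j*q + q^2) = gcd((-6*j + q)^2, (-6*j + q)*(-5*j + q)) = -6*j + q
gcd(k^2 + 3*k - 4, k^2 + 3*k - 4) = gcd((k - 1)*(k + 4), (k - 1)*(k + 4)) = k^2 + 3*k - 4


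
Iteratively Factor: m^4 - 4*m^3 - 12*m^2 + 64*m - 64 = (m - 2)*(m^3 - 2*m^2 - 16*m + 32) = (m - 2)*(m + 4)*(m^2 - 6*m + 8) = (m - 2)^2*(m + 4)*(m - 4)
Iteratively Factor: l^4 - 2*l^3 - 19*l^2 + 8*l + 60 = (l - 2)*(l^3 - 19*l - 30) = (l - 2)*(l + 3)*(l^2 - 3*l - 10) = (l - 5)*(l - 2)*(l + 3)*(l + 2)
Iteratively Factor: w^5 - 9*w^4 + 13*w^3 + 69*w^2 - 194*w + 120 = (w - 1)*(w^4 - 8*w^3 + 5*w^2 + 74*w - 120) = (w - 1)*(w + 3)*(w^3 - 11*w^2 + 38*w - 40) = (w - 4)*(w - 1)*(w + 3)*(w^2 - 7*w + 10) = (w - 4)*(w - 2)*(w - 1)*(w + 3)*(w - 5)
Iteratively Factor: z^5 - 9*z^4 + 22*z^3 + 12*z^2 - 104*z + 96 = (z - 3)*(z^4 - 6*z^3 + 4*z^2 + 24*z - 32) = (z - 3)*(z - 2)*(z^3 - 4*z^2 - 4*z + 16) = (z - 3)*(z - 2)*(z + 2)*(z^2 - 6*z + 8) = (z - 4)*(z - 3)*(z - 2)*(z + 2)*(z - 2)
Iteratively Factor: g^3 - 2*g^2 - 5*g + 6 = (g - 3)*(g^2 + g - 2) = (g - 3)*(g + 2)*(g - 1)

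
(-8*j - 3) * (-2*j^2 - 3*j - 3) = 16*j^3 + 30*j^2 + 33*j + 9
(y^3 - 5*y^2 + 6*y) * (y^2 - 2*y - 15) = y^5 - 7*y^4 + y^3 + 63*y^2 - 90*y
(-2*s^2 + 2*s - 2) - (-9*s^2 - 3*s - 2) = 7*s^2 + 5*s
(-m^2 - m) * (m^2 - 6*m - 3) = -m^4 + 5*m^3 + 9*m^2 + 3*m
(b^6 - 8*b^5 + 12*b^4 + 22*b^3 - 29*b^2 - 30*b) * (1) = b^6 - 8*b^5 + 12*b^4 + 22*b^3 - 29*b^2 - 30*b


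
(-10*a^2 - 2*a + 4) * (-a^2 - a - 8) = 10*a^4 + 12*a^3 + 78*a^2 + 12*a - 32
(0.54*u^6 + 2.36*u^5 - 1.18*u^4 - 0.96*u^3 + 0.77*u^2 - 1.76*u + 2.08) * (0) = 0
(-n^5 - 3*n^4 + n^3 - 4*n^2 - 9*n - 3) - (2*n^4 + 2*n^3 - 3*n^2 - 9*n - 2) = -n^5 - 5*n^4 - n^3 - n^2 - 1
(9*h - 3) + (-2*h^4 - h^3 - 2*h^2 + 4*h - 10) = -2*h^4 - h^3 - 2*h^2 + 13*h - 13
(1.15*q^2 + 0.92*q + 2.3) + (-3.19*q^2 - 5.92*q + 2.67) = -2.04*q^2 - 5.0*q + 4.97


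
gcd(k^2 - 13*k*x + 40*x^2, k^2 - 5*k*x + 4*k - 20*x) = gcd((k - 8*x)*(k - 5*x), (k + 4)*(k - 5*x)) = -k + 5*x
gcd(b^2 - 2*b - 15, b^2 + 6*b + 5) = 1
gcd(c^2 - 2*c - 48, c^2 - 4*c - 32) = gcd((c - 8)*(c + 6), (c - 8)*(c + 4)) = c - 8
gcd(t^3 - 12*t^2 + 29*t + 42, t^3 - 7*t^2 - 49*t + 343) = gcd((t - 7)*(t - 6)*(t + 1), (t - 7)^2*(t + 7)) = t - 7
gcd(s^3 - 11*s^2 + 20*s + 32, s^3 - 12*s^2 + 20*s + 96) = s - 8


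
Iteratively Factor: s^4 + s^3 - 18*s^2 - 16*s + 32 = (s + 4)*(s^3 - 3*s^2 - 6*s + 8) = (s + 2)*(s + 4)*(s^2 - 5*s + 4) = (s - 4)*(s + 2)*(s + 4)*(s - 1)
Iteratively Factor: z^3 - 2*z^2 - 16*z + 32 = (z - 4)*(z^2 + 2*z - 8) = (z - 4)*(z + 4)*(z - 2)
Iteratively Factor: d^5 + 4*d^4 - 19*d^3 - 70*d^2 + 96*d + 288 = (d + 2)*(d^4 + 2*d^3 - 23*d^2 - 24*d + 144) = (d - 3)*(d + 2)*(d^3 + 5*d^2 - 8*d - 48) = (d - 3)*(d + 2)*(d + 4)*(d^2 + d - 12) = (d - 3)^2*(d + 2)*(d + 4)*(d + 4)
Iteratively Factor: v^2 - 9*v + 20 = (v - 4)*(v - 5)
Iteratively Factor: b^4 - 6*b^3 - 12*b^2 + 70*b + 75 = (b - 5)*(b^3 - b^2 - 17*b - 15) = (b - 5)^2*(b^2 + 4*b + 3) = (b - 5)^2*(b + 3)*(b + 1)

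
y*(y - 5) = y^2 - 5*y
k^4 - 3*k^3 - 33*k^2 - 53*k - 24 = (k - 8)*(k + 1)^2*(k + 3)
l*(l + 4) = l^2 + 4*l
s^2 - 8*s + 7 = (s - 7)*(s - 1)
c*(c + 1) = c^2 + c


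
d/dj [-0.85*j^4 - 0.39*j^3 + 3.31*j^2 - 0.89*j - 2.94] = -3.4*j^3 - 1.17*j^2 + 6.62*j - 0.89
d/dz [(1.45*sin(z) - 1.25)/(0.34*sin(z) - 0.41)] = -0.1695*cos(z)/(0.34*sin(z) - 0.41)^2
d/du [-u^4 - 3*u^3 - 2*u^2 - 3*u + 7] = -4*u^3 - 9*u^2 - 4*u - 3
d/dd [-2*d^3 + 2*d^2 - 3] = 2*d*(2 - 3*d)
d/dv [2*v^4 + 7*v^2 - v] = 8*v^3 + 14*v - 1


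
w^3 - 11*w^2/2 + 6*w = w*(w - 4)*(w - 3/2)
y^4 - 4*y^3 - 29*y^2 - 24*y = y*(y - 8)*(y + 1)*(y + 3)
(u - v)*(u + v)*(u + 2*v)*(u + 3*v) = u^4 + 5*u^3*v + 5*u^2*v^2 - 5*u*v^3 - 6*v^4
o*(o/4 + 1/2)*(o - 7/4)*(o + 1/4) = o^4/4 + o^3/8 - 55*o^2/64 - 7*o/32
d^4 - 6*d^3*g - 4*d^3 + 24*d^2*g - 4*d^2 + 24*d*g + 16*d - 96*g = (d - 4)*(d - 2)*(d + 2)*(d - 6*g)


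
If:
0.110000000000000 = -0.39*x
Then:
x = -0.28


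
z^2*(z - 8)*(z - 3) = z^4 - 11*z^3 + 24*z^2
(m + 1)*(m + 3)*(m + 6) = m^3 + 10*m^2 + 27*m + 18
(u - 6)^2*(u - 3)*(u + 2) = u^4 - 13*u^3 + 42*u^2 + 36*u - 216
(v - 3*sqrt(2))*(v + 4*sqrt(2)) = v^2 + sqrt(2)*v - 24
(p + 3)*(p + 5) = p^2 + 8*p + 15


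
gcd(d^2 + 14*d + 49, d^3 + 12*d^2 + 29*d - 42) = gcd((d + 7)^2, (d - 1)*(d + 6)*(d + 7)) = d + 7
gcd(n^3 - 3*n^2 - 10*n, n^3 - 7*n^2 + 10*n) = n^2 - 5*n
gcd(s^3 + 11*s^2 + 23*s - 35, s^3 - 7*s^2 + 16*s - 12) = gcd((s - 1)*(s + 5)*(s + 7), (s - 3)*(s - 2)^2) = 1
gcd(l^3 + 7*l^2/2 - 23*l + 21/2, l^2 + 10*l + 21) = l + 7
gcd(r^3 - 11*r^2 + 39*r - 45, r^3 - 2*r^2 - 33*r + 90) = r^2 - 8*r + 15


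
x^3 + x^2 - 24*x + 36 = (x - 3)*(x - 2)*(x + 6)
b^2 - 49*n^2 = (b - 7*n)*(b + 7*n)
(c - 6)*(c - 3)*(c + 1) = c^3 - 8*c^2 + 9*c + 18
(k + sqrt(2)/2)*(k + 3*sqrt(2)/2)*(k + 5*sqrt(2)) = k^3 + 7*sqrt(2)*k^2 + 43*k/2 + 15*sqrt(2)/2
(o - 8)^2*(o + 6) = o^3 - 10*o^2 - 32*o + 384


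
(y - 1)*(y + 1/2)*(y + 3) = y^3 + 5*y^2/2 - 2*y - 3/2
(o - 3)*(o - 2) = o^2 - 5*o + 6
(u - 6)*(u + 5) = u^2 - u - 30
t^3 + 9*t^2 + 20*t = t*(t + 4)*(t + 5)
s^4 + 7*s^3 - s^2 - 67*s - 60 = (s - 3)*(s + 1)*(s + 4)*(s + 5)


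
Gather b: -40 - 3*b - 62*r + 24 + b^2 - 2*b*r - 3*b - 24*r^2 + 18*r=b^2 + b*(-2*r - 6) - 24*r^2 - 44*r - 16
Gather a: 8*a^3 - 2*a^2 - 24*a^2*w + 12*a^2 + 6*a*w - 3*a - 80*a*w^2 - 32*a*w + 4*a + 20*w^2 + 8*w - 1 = 8*a^3 + a^2*(10 - 24*w) + a*(-80*w^2 - 26*w + 1) + 20*w^2 + 8*w - 1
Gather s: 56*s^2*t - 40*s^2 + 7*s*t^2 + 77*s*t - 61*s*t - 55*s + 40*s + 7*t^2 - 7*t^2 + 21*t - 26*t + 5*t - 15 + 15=s^2*(56*t - 40) + s*(7*t^2 + 16*t - 15)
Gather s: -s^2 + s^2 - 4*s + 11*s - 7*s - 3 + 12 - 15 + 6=0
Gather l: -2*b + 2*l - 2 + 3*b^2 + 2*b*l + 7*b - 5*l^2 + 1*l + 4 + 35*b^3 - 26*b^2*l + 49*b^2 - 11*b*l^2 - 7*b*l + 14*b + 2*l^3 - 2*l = 35*b^3 + 52*b^2 + 19*b + 2*l^3 + l^2*(-11*b - 5) + l*(-26*b^2 - 5*b + 1) + 2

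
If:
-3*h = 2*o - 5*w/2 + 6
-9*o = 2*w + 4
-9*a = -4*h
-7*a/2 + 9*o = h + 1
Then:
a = -1796/2191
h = -4041/2191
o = -904/2191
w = -314/2191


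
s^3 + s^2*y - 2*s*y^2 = s*(s - y)*(s + 2*y)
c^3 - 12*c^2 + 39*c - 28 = (c - 7)*(c - 4)*(c - 1)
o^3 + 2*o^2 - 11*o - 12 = (o - 3)*(o + 1)*(o + 4)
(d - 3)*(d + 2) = d^2 - d - 6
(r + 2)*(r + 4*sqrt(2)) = r^2 + 2*r + 4*sqrt(2)*r + 8*sqrt(2)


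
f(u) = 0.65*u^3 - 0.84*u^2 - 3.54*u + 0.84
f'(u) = 1.95*u^2 - 1.68*u - 3.54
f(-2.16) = -1.98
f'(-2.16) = 9.19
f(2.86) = -0.95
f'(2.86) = 7.61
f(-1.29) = 2.61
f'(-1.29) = 1.87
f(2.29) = -3.87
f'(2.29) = 2.84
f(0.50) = -1.06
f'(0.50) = -3.89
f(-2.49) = -5.59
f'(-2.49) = 12.73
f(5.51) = 64.57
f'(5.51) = 46.41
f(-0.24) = 1.63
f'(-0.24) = -3.02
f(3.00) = 0.21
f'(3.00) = 8.97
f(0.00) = 0.84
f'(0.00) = -3.54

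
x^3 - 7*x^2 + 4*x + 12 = (x - 6)*(x - 2)*(x + 1)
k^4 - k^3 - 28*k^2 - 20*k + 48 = (k - 6)*(k - 1)*(k + 2)*(k + 4)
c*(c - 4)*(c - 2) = c^3 - 6*c^2 + 8*c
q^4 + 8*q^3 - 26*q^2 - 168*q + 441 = (q - 3)^2*(q + 7)^2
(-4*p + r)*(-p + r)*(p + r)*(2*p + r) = 8*p^4 + 2*p^3*r - 9*p^2*r^2 - 2*p*r^3 + r^4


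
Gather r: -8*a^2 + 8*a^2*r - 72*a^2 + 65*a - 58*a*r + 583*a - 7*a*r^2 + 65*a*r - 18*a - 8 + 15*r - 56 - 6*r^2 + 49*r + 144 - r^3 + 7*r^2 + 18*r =-80*a^2 + 630*a - r^3 + r^2*(1 - 7*a) + r*(8*a^2 + 7*a + 82) + 80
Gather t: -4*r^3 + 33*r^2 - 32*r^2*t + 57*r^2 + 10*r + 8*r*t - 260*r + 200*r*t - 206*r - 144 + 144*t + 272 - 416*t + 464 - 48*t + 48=-4*r^3 + 90*r^2 - 456*r + t*(-32*r^2 + 208*r - 320) + 640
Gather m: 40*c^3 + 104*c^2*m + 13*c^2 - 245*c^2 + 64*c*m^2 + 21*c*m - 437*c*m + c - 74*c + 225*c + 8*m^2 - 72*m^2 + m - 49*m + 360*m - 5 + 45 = 40*c^3 - 232*c^2 + 152*c + m^2*(64*c - 64) + m*(104*c^2 - 416*c + 312) + 40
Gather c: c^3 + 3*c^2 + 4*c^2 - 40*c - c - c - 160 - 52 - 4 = c^3 + 7*c^2 - 42*c - 216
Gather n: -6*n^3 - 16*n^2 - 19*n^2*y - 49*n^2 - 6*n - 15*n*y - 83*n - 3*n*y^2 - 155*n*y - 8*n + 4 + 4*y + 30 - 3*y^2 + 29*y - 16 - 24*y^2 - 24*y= -6*n^3 + n^2*(-19*y - 65) + n*(-3*y^2 - 170*y - 97) - 27*y^2 + 9*y + 18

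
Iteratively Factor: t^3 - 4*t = (t + 2)*(t^2 - 2*t) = t*(t + 2)*(t - 2)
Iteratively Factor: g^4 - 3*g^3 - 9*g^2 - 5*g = (g + 1)*(g^3 - 4*g^2 - 5*g) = (g - 5)*(g + 1)*(g^2 + g) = (g - 5)*(g + 1)^2*(g)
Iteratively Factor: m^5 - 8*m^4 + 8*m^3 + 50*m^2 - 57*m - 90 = (m + 2)*(m^4 - 10*m^3 + 28*m^2 - 6*m - 45) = (m - 5)*(m + 2)*(m^3 - 5*m^2 + 3*m + 9) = (m - 5)*(m - 3)*(m + 2)*(m^2 - 2*m - 3) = (m - 5)*(m - 3)*(m + 1)*(m + 2)*(m - 3)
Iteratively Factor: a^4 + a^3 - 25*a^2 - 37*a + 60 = (a - 5)*(a^3 + 6*a^2 + 5*a - 12) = (a - 5)*(a + 4)*(a^2 + 2*a - 3) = (a - 5)*(a - 1)*(a + 4)*(a + 3)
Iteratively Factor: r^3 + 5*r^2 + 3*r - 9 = (r - 1)*(r^2 + 6*r + 9) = (r - 1)*(r + 3)*(r + 3)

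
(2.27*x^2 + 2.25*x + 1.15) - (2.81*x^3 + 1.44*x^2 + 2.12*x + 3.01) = -2.81*x^3 + 0.83*x^2 + 0.13*x - 1.86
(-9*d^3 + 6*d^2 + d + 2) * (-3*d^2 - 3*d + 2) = 27*d^5 + 9*d^4 - 39*d^3 + 3*d^2 - 4*d + 4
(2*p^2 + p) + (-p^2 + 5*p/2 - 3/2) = p^2 + 7*p/2 - 3/2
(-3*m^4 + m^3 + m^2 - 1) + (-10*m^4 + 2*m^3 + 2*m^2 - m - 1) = -13*m^4 + 3*m^3 + 3*m^2 - m - 2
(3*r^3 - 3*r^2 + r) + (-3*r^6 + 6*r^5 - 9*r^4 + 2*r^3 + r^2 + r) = -3*r^6 + 6*r^5 - 9*r^4 + 5*r^3 - 2*r^2 + 2*r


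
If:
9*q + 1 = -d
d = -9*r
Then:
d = -9*r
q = r - 1/9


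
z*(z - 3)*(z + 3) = z^3 - 9*z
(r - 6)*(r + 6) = r^2 - 36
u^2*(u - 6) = u^3 - 6*u^2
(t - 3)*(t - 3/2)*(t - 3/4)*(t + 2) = t^4 - 13*t^3/4 - 21*t^2/8 + 99*t/8 - 27/4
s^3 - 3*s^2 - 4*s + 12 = (s - 3)*(s - 2)*(s + 2)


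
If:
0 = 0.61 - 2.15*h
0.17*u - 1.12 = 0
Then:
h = 0.28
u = 6.59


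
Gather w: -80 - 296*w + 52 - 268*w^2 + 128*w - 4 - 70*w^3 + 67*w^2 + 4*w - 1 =-70*w^3 - 201*w^2 - 164*w - 33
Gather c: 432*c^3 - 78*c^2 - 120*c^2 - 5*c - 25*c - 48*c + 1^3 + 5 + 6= 432*c^3 - 198*c^2 - 78*c + 12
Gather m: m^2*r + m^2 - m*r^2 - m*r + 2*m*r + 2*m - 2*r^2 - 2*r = m^2*(r + 1) + m*(-r^2 + r + 2) - 2*r^2 - 2*r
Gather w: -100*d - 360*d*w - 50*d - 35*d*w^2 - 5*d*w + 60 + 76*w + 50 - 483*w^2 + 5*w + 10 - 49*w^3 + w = -150*d - 49*w^3 + w^2*(-35*d - 483) + w*(82 - 365*d) + 120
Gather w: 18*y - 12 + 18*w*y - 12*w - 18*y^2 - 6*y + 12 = w*(18*y - 12) - 18*y^2 + 12*y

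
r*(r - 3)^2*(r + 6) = r^4 - 27*r^2 + 54*r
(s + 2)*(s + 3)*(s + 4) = s^3 + 9*s^2 + 26*s + 24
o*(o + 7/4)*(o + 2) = o^3 + 15*o^2/4 + 7*o/2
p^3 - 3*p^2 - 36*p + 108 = (p - 6)*(p - 3)*(p + 6)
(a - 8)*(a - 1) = a^2 - 9*a + 8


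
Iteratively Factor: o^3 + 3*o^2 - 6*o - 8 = (o - 2)*(o^2 + 5*o + 4) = (o - 2)*(o + 1)*(o + 4)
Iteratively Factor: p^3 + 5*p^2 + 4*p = (p + 4)*(p^2 + p) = p*(p + 4)*(p + 1)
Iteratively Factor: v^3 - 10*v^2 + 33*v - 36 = (v - 3)*(v^2 - 7*v + 12) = (v - 4)*(v - 3)*(v - 3)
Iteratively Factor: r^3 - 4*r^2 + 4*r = (r - 2)*(r^2 - 2*r) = (r - 2)^2*(r)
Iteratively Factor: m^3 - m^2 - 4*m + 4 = (m + 2)*(m^2 - 3*m + 2) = (m - 2)*(m + 2)*(m - 1)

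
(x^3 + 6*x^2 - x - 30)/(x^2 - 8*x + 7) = (x^3 + 6*x^2 - x - 30)/(x^2 - 8*x + 7)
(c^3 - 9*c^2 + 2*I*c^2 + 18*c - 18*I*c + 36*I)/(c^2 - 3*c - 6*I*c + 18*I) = (c^2 + 2*c*(-3 + I) - 12*I)/(c - 6*I)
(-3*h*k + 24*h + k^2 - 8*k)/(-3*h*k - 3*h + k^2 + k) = (k - 8)/(k + 1)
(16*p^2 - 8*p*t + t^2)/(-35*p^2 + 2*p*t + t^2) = (16*p^2 - 8*p*t + t^2)/(-35*p^2 + 2*p*t + t^2)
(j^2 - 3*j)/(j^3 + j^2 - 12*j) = 1/(j + 4)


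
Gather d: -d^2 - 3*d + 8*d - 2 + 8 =-d^2 + 5*d + 6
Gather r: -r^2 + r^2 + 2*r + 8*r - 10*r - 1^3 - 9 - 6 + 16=0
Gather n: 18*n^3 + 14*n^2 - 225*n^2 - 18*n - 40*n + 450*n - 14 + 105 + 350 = 18*n^3 - 211*n^2 + 392*n + 441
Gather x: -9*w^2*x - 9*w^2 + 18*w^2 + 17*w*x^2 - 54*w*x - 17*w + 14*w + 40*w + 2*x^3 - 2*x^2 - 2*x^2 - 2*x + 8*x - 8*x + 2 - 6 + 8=9*w^2 + 37*w + 2*x^3 + x^2*(17*w - 4) + x*(-9*w^2 - 54*w - 2) + 4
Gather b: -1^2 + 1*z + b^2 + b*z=b^2 + b*z + z - 1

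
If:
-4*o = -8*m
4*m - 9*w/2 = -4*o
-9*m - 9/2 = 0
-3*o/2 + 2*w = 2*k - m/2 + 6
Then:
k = -89/24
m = -1/2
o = -1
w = -4/3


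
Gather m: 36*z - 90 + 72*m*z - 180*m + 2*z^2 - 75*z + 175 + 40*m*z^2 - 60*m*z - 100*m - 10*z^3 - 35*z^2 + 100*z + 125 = m*(40*z^2 + 12*z - 280) - 10*z^3 - 33*z^2 + 61*z + 210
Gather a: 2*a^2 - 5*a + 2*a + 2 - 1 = 2*a^2 - 3*a + 1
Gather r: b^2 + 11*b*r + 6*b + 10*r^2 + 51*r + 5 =b^2 + 6*b + 10*r^2 + r*(11*b + 51) + 5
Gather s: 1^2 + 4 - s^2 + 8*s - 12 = -s^2 + 8*s - 7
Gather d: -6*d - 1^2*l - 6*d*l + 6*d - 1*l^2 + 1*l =-6*d*l - l^2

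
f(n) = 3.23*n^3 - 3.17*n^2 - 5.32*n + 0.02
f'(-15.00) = 2270.03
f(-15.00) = -11534.68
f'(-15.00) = 2270.03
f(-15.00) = -11534.68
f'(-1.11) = 13.66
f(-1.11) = -2.40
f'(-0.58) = 1.62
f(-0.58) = 1.41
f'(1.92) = 18.23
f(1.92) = 0.98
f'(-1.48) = 25.29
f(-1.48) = -9.52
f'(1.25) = 1.90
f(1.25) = -5.27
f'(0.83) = -3.91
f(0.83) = -4.73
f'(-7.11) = 529.61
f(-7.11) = -1283.35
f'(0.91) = -3.07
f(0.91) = -5.01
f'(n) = 9.69*n^2 - 6.34*n - 5.32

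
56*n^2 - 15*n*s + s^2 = (-8*n + s)*(-7*n + s)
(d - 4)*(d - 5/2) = d^2 - 13*d/2 + 10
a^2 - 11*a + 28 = (a - 7)*(a - 4)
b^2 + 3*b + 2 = (b + 1)*(b + 2)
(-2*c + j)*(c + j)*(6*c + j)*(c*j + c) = -12*c^4*j - 12*c^4 - 8*c^3*j^2 - 8*c^3*j + 5*c^2*j^3 + 5*c^2*j^2 + c*j^4 + c*j^3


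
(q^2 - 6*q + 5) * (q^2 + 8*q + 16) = q^4 + 2*q^3 - 27*q^2 - 56*q + 80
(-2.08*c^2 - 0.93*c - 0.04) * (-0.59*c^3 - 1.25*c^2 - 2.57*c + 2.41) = 1.2272*c^5 + 3.1487*c^4 + 6.5317*c^3 - 2.5727*c^2 - 2.1385*c - 0.0964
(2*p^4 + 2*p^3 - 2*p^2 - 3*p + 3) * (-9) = -18*p^4 - 18*p^3 + 18*p^2 + 27*p - 27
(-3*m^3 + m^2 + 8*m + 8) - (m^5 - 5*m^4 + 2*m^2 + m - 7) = -m^5 + 5*m^4 - 3*m^3 - m^2 + 7*m + 15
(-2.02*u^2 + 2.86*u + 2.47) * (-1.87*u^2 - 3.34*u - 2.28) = 3.7774*u^4 + 1.3986*u^3 - 9.5657*u^2 - 14.7706*u - 5.6316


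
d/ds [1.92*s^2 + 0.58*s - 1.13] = 3.84*s + 0.58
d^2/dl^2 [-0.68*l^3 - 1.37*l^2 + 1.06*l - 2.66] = -4.08*l - 2.74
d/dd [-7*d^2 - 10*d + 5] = -14*d - 10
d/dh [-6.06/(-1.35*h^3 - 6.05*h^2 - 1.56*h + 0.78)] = (-24.543*h^2 - 73.326*h - 9.4536)/(1.35*h^3 + 6.05*h^2 + 1.56*h - 0.78)^2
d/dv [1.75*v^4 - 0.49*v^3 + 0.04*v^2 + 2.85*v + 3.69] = 7.0*v^3 - 1.47*v^2 + 0.08*v + 2.85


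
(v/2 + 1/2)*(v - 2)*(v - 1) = v^3/2 - v^2 - v/2 + 1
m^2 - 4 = (m - 2)*(m + 2)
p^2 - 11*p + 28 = (p - 7)*(p - 4)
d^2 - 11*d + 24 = (d - 8)*(d - 3)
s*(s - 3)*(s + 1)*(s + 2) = s^4 - 7*s^2 - 6*s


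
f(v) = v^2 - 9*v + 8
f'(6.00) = 3.00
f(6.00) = -10.00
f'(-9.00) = -27.00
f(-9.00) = 170.00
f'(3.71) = -1.58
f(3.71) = -11.63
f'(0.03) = -8.94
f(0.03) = 7.73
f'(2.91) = -3.18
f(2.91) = -9.72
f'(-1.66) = -12.32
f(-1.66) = 25.70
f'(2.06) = -4.88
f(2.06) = -6.30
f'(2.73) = -3.54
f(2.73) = -9.12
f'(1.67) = -5.66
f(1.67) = -4.24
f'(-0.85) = -10.70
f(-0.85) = 16.37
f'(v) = 2*v - 9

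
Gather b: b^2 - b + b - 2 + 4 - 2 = b^2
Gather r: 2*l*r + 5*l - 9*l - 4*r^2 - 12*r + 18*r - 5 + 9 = -4*l - 4*r^2 + r*(2*l + 6) + 4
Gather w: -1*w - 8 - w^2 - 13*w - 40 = -w^2 - 14*w - 48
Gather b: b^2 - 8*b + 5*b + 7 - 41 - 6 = b^2 - 3*b - 40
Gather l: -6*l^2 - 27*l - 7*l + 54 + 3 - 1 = -6*l^2 - 34*l + 56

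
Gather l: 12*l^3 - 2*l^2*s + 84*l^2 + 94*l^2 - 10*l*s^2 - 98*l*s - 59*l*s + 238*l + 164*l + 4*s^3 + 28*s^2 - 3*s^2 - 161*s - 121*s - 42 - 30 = 12*l^3 + l^2*(178 - 2*s) + l*(-10*s^2 - 157*s + 402) + 4*s^3 + 25*s^2 - 282*s - 72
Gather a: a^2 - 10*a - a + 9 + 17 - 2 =a^2 - 11*a + 24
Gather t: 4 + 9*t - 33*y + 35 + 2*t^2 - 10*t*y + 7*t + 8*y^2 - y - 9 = 2*t^2 + t*(16 - 10*y) + 8*y^2 - 34*y + 30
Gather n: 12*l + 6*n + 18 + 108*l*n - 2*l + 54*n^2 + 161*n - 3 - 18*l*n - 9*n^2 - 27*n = 10*l + 45*n^2 + n*(90*l + 140) + 15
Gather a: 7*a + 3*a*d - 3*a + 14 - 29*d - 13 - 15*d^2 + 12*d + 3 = a*(3*d + 4) - 15*d^2 - 17*d + 4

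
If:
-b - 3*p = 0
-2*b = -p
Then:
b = 0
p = 0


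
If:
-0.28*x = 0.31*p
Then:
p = -0.903225806451613*x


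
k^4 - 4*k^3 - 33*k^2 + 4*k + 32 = (k - 8)*(k - 1)*(k + 1)*(k + 4)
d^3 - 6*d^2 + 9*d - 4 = (d - 4)*(d - 1)^2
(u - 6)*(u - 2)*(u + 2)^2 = u^4 - 4*u^3 - 16*u^2 + 16*u + 48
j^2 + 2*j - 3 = (j - 1)*(j + 3)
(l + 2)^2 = l^2 + 4*l + 4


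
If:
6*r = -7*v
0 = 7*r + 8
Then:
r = -8/7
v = 48/49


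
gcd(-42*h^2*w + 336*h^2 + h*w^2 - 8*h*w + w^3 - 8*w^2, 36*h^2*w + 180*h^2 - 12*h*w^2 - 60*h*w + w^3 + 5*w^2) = -6*h + w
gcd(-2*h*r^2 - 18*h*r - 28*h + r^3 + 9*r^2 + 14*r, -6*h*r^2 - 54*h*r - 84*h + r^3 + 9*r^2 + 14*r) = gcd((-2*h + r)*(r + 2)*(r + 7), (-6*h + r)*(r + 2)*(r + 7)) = r^2 + 9*r + 14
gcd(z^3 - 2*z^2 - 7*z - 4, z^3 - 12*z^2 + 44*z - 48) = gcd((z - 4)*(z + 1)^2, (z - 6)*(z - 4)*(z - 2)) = z - 4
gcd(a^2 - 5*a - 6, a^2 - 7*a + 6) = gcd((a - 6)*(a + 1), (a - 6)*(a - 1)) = a - 6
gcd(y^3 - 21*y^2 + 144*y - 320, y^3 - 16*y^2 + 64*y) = y^2 - 16*y + 64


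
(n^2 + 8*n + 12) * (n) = n^3 + 8*n^2 + 12*n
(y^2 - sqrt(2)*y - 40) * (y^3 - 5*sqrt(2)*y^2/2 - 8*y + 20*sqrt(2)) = y^5 - 7*sqrt(2)*y^4/2 - 43*y^3 + 128*sqrt(2)*y^2 + 280*y - 800*sqrt(2)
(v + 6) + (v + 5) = 2*v + 11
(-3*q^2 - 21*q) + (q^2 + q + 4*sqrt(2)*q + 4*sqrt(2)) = -2*q^2 - 20*q + 4*sqrt(2)*q + 4*sqrt(2)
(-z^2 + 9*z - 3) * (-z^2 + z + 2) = z^4 - 10*z^3 + 10*z^2 + 15*z - 6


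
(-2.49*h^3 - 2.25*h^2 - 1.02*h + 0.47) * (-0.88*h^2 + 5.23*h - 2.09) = 2.1912*h^5 - 11.0427*h^4 - 5.6658*h^3 - 1.0457*h^2 + 4.5899*h - 0.9823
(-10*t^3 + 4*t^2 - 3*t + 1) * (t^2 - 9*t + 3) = -10*t^5 + 94*t^4 - 69*t^3 + 40*t^2 - 18*t + 3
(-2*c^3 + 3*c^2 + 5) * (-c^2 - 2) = 2*c^5 - 3*c^4 + 4*c^3 - 11*c^2 - 10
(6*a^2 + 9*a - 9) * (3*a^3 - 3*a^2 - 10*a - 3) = 18*a^5 + 9*a^4 - 114*a^3 - 81*a^2 + 63*a + 27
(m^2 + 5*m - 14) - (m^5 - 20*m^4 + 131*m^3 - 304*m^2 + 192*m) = -m^5 + 20*m^4 - 131*m^3 + 305*m^2 - 187*m - 14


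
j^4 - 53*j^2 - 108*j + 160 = (j - 8)*(j - 1)*(j + 4)*(j + 5)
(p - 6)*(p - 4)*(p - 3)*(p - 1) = p^4 - 14*p^3 + 67*p^2 - 126*p + 72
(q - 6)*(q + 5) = q^2 - q - 30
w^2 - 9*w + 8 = (w - 8)*(w - 1)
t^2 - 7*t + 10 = (t - 5)*(t - 2)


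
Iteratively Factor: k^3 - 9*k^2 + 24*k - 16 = (k - 4)*(k^2 - 5*k + 4) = (k - 4)^2*(k - 1)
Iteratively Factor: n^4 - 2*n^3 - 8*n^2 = (n)*(n^3 - 2*n^2 - 8*n) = n*(n - 4)*(n^2 + 2*n) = n*(n - 4)*(n + 2)*(n)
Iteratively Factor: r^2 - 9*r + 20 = (r - 5)*(r - 4)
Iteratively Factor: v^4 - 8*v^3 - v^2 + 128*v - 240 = (v - 4)*(v^3 - 4*v^2 - 17*v + 60) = (v - 4)*(v - 3)*(v^2 - v - 20) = (v - 5)*(v - 4)*(v - 3)*(v + 4)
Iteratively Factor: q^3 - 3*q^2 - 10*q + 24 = (q - 2)*(q^2 - q - 12) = (q - 4)*(q - 2)*(q + 3)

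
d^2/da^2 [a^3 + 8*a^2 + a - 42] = 6*a + 16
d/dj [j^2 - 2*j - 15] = 2*j - 2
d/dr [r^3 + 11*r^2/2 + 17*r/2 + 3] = 3*r^2 + 11*r + 17/2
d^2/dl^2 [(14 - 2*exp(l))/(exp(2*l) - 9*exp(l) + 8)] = 2*(-exp(4*l) + 19*exp(3*l) - 141*exp(2*l) + 271*exp(l) + 440)*exp(l)/(exp(6*l) - 27*exp(5*l) + 267*exp(4*l) - 1161*exp(3*l) + 2136*exp(2*l) - 1728*exp(l) + 512)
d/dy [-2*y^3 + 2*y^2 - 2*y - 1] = -6*y^2 + 4*y - 2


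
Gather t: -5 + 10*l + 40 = 10*l + 35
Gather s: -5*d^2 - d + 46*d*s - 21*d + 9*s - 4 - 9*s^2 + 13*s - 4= -5*d^2 - 22*d - 9*s^2 + s*(46*d + 22) - 8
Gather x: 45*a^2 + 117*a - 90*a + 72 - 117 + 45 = 45*a^2 + 27*a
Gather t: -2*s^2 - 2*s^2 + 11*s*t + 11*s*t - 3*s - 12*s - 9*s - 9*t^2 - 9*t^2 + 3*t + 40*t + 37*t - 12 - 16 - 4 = -4*s^2 - 24*s - 18*t^2 + t*(22*s + 80) - 32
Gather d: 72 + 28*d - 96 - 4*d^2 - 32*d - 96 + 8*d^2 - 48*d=4*d^2 - 52*d - 120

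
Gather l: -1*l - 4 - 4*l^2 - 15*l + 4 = -4*l^2 - 16*l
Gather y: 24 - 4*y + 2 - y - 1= 25 - 5*y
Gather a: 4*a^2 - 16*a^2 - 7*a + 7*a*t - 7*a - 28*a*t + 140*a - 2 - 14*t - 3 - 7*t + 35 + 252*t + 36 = -12*a^2 + a*(126 - 21*t) + 231*t + 66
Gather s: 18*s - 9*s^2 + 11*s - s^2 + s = -10*s^2 + 30*s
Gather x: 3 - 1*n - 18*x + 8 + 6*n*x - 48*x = -n + x*(6*n - 66) + 11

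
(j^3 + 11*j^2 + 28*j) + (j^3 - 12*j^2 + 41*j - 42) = 2*j^3 - j^2 + 69*j - 42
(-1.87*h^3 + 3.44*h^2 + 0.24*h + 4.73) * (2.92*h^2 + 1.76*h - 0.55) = -5.4604*h^5 + 6.7536*h^4 + 7.7837*h^3 + 12.342*h^2 + 8.1928*h - 2.6015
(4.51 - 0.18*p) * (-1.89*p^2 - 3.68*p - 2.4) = 0.3402*p^3 - 7.8615*p^2 - 16.1648*p - 10.824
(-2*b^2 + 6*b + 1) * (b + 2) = -2*b^3 + 2*b^2 + 13*b + 2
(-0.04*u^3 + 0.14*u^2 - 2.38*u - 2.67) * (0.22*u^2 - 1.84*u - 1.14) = -0.0088*u^5 + 0.1044*u^4 - 0.7356*u^3 + 3.6322*u^2 + 7.626*u + 3.0438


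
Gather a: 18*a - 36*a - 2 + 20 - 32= -18*a - 14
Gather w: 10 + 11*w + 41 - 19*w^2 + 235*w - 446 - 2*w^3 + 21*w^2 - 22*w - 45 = -2*w^3 + 2*w^2 + 224*w - 440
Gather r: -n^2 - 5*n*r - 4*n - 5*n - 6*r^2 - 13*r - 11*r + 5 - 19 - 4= -n^2 - 9*n - 6*r^2 + r*(-5*n - 24) - 18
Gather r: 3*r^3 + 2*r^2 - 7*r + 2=3*r^3 + 2*r^2 - 7*r + 2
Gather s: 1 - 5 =-4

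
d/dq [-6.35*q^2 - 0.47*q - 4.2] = -12.7*q - 0.47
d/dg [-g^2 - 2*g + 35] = -2*g - 2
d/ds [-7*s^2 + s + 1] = 1 - 14*s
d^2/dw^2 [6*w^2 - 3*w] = 12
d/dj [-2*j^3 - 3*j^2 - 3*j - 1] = -6*j^2 - 6*j - 3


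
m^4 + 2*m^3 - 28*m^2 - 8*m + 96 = (m - 4)*(m - 2)*(m + 2)*(m + 6)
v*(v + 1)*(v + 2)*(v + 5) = v^4 + 8*v^3 + 17*v^2 + 10*v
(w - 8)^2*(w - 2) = w^3 - 18*w^2 + 96*w - 128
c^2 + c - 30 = (c - 5)*(c + 6)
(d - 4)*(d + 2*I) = d^2 - 4*d + 2*I*d - 8*I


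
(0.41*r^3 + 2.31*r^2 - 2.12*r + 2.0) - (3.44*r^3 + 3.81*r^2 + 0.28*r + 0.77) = -3.03*r^3 - 1.5*r^2 - 2.4*r + 1.23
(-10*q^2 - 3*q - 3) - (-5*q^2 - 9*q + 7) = -5*q^2 + 6*q - 10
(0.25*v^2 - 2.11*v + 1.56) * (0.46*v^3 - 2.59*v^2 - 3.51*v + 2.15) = 0.115*v^5 - 1.6181*v^4 + 5.305*v^3 + 3.9032*v^2 - 10.0121*v + 3.354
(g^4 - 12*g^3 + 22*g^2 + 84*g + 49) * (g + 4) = g^5 - 8*g^4 - 26*g^3 + 172*g^2 + 385*g + 196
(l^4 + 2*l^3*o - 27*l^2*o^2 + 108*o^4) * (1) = l^4 + 2*l^3*o - 27*l^2*o^2 + 108*o^4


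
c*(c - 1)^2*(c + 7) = c^4 + 5*c^3 - 13*c^2 + 7*c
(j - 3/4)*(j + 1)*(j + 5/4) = j^3 + 3*j^2/2 - 7*j/16 - 15/16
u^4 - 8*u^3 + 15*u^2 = u^2*(u - 5)*(u - 3)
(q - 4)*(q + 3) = q^2 - q - 12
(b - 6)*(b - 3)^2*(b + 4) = b^4 - 8*b^3 - 3*b^2 + 126*b - 216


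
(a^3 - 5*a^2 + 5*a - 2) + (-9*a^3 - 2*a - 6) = -8*a^3 - 5*a^2 + 3*a - 8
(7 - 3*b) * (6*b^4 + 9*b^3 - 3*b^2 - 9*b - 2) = -18*b^5 + 15*b^4 + 72*b^3 + 6*b^2 - 57*b - 14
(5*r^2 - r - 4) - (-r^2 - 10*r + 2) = 6*r^2 + 9*r - 6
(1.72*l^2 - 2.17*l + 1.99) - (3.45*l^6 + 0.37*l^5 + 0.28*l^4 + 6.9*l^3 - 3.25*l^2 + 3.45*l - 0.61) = -3.45*l^6 - 0.37*l^5 - 0.28*l^4 - 6.9*l^3 + 4.97*l^2 - 5.62*l + 2.6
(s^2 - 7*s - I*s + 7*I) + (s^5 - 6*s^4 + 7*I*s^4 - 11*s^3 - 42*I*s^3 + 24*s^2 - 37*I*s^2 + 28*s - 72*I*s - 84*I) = s^5 - 6*s^4 + 7*I*s^4 - 11*s^3 - 42*I*s^3 + 25*s^2 - 37*I*s^2 + 21*s - 73*I*s - 77*I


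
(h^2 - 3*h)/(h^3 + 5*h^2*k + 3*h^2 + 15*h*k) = (h - 3)/(h^2 + 5*h*k + 3*h + 15*k)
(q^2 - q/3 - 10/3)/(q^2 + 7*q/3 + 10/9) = 3*(q - 2)/(3*q + 2)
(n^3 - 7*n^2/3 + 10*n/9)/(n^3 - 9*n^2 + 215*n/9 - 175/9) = n*(3*n - 2)/(3*n^2 - 22*n + 35)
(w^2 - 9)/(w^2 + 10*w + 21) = (w - 3)/(w + 7)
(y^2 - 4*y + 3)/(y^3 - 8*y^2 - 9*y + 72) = (y - 1)/(y^2 - 5*y - 24)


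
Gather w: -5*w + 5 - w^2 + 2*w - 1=-w^2 - 3*w + 4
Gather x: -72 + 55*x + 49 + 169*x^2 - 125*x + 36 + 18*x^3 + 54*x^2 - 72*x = 18*x^3 + 223*x^2 - 142*x + 13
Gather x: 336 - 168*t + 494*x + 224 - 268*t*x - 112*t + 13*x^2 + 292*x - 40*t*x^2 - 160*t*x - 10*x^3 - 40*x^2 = -280*t - 10*x^3 + x^2*(-40*t - 27) + x*(786 - 428*t) + 560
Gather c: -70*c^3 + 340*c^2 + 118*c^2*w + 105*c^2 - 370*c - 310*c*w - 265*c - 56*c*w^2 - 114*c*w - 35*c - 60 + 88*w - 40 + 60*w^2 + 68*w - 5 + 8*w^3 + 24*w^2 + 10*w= -70*c^3 + c^2*(118*w + 445) + c*(-56*w^2 - 424*w - 670) + 8*w^3 + 84*w^2 + 166*w - 105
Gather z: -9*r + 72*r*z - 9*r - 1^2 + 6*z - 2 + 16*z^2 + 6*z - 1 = -18*r + 16*z^2 + z*(72*r + 12) - 4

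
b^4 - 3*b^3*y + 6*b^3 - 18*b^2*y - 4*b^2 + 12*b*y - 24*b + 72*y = (b - 2)*(b + 2)*(b + 6)*(b - 3*y)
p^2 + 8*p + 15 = (p + 3)*(p + 5)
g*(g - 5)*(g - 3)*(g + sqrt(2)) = g^4 - 8*g^3 + sqrt(2)*g^3 - 8*sqrt(2)*g^2 + 15*g^2 + 15*sqrt(2)*g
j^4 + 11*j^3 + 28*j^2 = j^2*(j + 4)*(j + 7)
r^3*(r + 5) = r^4 + 5*r^3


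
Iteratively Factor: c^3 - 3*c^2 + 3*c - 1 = (c - 1)*(c^2 - 2*c + 1) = (c - 1)^2*(c - 1)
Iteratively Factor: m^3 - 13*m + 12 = (m + 4)*(m^2 - 4*m + 3) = (m - 3)*(m + 4)*(m - 1)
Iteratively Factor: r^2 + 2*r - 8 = (r - 2)*(r + 4)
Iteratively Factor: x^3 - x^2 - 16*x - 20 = (x - 5)*(x^2 + 4*x + 4) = (x - 5)*(x + 2)*(x + 2)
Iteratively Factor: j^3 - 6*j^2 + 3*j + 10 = (j - 5)*(j^2 - j - 2) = (j - 5)*(j + 1)*(j - 2)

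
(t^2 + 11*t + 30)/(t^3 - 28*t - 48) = (t^2 + 11*t + 30)/(t^3 - 28*t - 48)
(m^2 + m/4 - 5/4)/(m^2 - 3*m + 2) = (m + 5/4)/(m - 2)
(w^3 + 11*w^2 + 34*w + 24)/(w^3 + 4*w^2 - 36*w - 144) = (w + 1)/(w - 6)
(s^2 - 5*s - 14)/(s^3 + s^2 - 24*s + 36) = (s^2 - 5*s - 14)/(s^3 + s^2 - 24*s + 36)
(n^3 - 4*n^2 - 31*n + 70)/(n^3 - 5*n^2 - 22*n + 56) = (n + 5)/(n + 4)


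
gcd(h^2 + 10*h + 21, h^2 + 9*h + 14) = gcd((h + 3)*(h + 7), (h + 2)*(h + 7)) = h + 7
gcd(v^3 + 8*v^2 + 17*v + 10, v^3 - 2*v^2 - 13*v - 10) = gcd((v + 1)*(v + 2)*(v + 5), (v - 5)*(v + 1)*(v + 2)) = v^2 + 3*v + 2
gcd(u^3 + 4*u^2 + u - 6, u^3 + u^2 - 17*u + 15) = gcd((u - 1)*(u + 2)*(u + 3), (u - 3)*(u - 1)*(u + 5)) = u - 1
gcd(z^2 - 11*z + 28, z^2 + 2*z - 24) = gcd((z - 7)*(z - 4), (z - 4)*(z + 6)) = z - 4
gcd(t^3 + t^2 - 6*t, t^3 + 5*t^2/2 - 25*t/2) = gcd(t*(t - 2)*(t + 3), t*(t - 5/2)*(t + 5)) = t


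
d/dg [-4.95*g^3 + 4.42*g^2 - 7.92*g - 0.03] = -14.85*g^2 + 8.84*g - 7.92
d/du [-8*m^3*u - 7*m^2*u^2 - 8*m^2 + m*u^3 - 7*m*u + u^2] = -8*m^3 - 14*m^2*u + 3*m*u^2 - 7*m + 2*u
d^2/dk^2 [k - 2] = 0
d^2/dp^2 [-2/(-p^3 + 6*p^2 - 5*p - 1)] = 4*(3*(2 - p)*(p^3 - 6*p^2 + 5*p + 1) + (3*p^2 - 12*p + 5)^2)/(p^3 - 6*p^2 + 5*p + 1)^3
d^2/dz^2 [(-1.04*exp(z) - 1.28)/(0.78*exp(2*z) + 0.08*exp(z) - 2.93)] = (-0.632736*exp(4*z) - 3.050112*exp(3*z) - 14.500512*exp(2*z) - 11.953216*exp(z) - 9.228328)*exp(z)/(0.474552*exp(6*z) + 0.146016*exp(5*z) - 5.33286*exp(4*z) - 1.09648*exp(3*z) + 20.03241*exp(2*z) + 2.060376*exp(z) - 25.153757)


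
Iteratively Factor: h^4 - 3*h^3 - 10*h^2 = (h + 2)*(h^3 - 5*h^2) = h*(h + 2)*(h^2 - 5*h) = h*(h - 5)*(h + 2)*(h)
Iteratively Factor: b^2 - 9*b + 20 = (b - 5)*(b - 4)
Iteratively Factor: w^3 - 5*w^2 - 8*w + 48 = (w - 4)*(w^2 - w - 12) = (w - 4)*(w + 3)*(w - 4)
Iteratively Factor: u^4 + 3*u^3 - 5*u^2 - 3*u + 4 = (u - 1)*(u^3 + 4*u^2 - u - 4) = (u - 1)*(u + 4)*(u^2 - 1) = (u - 1)^2*(u + 4)*(u + 1)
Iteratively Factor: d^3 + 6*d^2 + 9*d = (d)*(d^2 + 6*d + 9) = d*(d + 3)*(d + 3)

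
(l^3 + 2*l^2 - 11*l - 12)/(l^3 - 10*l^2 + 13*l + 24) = (l + 4)/(l - 8)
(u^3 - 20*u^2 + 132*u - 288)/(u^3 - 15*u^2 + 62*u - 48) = (u - 6)/(u - 1)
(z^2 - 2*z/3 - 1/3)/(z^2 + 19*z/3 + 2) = (z - 1)/(z + 6)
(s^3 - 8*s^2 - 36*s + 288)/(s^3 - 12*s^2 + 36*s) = (s^2 - 2*s - 48)/(s*(s - 6))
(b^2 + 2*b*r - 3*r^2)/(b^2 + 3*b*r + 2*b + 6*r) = (b - r)/(b + 2)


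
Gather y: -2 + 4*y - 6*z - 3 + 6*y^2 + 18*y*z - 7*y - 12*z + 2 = 6*y^2 + y*(18*z - 3) - 18*z - 3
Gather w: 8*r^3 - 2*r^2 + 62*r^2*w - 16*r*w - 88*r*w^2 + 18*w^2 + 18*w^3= 8*r^3 - 2*r^2 + 18*w^3 + w^2*(18 - 88*r) + w*(62*r^2 - 16*r)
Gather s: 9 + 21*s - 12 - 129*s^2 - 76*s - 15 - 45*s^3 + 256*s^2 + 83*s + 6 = -45*s^3 + 127*s^2 + 28*s - 12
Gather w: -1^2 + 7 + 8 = 14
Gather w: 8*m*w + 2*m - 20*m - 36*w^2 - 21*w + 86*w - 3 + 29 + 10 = -18*m - 36*w^2 + w*(8*m + 65) + 36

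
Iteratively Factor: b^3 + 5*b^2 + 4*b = (b + 1)*(b^2 + 4*b) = b*(b + 1)*(b + 4)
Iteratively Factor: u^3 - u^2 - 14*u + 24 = (u + 4)*(u^2 - 5*u + 6) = (u - 2)*(u + 4)*(u - 3)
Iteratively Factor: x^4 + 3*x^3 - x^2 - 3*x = (x + 1)*(x^3 + 2*x^2 - 3*x) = (x + 1)*(x + 3)*(x^2 - x) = (x - 1)*(x + 1)*(x + 3)*(x)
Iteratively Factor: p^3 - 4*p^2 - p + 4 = (p - 4)*(p^2 - 1) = (p - 4)*(p + 1)*(p - 1)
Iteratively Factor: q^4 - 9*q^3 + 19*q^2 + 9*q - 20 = (q - 5)*(q^3 - 4*q^2 - q + 4) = (q - 5)*(q + 1)*(q^2 - 5*q + 4) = (q - 5)*(q - 1)*(q + 1)*(q - 4)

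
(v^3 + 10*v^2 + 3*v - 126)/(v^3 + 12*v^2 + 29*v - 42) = (v - 3)/(v - 1)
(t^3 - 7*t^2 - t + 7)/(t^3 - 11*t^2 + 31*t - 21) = (t + 1)/(t - 3)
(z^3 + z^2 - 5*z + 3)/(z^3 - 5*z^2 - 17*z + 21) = (z - 1)/(z - 7)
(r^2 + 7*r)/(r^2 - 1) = r*(r + 7)/(r^2 - 1)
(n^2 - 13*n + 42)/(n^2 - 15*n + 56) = (n - 6)/(n - 8)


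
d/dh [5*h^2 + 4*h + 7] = 10*h + 4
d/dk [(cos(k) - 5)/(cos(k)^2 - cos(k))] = (sin(k) + 5*sin(k)/cos(k)^2 - 10*tan(k))/(cos(k) - 1)^2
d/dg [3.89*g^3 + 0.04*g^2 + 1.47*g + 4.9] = 11.67*g^2 + 0.08*g + 1.47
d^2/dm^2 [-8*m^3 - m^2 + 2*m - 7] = -48*m - 2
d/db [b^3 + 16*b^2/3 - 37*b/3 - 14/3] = 3*b^2 + 32*b/3 - 37/3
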